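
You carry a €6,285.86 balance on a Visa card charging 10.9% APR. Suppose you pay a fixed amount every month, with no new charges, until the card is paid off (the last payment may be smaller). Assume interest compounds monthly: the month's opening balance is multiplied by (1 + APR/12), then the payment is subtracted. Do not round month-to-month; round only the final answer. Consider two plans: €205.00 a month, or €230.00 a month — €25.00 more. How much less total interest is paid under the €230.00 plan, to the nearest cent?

€142.79

Monthly rate r = 10.9%/12 = 0.908333% = 0.00908333.
At €205.00/mo: n = ⌈−ln(1 − rB₀/P)/ln(1+r)⌉ = 37 payments (last €21.09); total interest = total paid − €6,285.86 = €1,115.23.
At €230.00/mo: 32 payments (last €128.30); total interest €972.44.
Interest saved = €1,115.23 − €972.44 = €142.79.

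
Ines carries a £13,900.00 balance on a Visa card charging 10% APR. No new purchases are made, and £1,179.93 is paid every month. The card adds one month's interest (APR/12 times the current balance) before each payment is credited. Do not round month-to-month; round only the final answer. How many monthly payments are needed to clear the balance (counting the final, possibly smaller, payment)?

Monthly rate r = 10%/12 = 0.833333% = 0.00833333.
Recurrence: B ← B·(1+r) − £1,179.93.
Month 1: interest £115.83; balance after payment £12,835.90.
Month 2: interest £106.97; balance after payment £11,762.94.
Closed form: n = −ln(1 − rB₀/P)/ln(1+r) = −ln(0.90183)/ln(1.00833) ≈ 12.451, so the balance reaches zero during payment 13.

13 payments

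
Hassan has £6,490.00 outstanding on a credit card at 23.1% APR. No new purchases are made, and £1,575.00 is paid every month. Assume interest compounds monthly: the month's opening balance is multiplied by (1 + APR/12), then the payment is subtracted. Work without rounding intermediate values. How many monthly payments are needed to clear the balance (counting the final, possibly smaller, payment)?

Monthly rate r = 23.1%/12 = 1.925% = 0.01925.
Recurrence: B ← B·(1+r) − £1,575.00.
Month 1: interest £124.93; balance after payment £5,039.93.
Month 2: interest £97.02; balance after payment £3,561.95.
Month 3: interest £68.57; balance after payment £2,055.52.
Month 4: interest £39.57; balance after payment £520.09.
Month 5: interest £10.01; balance after payment £0.00.

5 months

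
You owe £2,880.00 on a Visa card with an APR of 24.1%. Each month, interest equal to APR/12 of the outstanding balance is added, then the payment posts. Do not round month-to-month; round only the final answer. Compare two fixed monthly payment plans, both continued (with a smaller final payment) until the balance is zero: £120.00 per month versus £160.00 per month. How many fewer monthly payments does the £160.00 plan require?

11 fewer payments

Monthly rate r = 24.1%/12 = 2.00833% = 0.0200833.
At £120.00/mo: n = ⌈−ln(1 − rB₀/P)/ln(1+r)⌉ = 34 payments (last £9.73); total interest = total paid − £2,880.00 = £1,089.73.
At £160.00/mo: 23 payments (last £90.34); total interest £730.34.
Payments saved = 34 − 23 = 11.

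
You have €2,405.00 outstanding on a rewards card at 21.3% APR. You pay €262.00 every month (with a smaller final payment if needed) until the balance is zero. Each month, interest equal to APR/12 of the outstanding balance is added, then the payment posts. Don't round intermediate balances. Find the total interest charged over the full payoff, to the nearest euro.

€244

Monthly rate r = 21.3%/12 = 1.775% = 0.01775.
Payoff takes n = ⌈−ln(1 − rB₀/P)/ln(1+r)⌉ = ⌈10.109⌉ = 11 payments; the last is €28.66.
Total paid = 10·€262.00 + €28.66 = €2,648.66.
Total interest = total paid − principal = €2,648.66 − €2,405.00 = €243.66.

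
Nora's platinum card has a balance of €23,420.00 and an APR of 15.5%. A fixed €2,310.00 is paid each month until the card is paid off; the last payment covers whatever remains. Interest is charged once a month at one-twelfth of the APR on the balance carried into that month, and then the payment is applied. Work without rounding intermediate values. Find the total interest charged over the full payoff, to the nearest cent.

Monthly rate r = 15.5%/12 = 1.29167% = 0.0129167.
Payoff takes n = ⌈−ln(1 − rB₀/P)/ln(1+r)⌉ = ⌈10.937⌉ = 11 payments; the last is €2,164.72.
Total paid = 10·€2,310.00 + €2,164.72 = €25,264.72.
Total interest = total paid − principal = €25,264.72 − €23,420.00 = €1,844.72.

€1,844.72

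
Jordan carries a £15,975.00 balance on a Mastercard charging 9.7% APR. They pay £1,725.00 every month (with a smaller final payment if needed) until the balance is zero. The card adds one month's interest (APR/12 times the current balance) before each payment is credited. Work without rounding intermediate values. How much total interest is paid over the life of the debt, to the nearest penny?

Monthly rate r = 9.7%/12 = 0.808333% = 0.00808333.
Payoff takes n = ⌈−ln(1 − rB₀/P)/ln(1+r)⌉ = ⌈9.665⌉ = 10 payments; the last is £1,148.12.
Total paid = 9·£1,725.00 + £1,148.12 = £16,673.12.
Total interest = total paid − principal = £16,673.12 − £15,975.00 = £698.12.

£698.12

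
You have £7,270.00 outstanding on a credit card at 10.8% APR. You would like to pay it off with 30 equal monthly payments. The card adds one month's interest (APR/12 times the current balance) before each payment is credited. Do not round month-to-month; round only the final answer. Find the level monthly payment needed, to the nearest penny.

Monthly rate r = 10.8%/12 = 0.9% = 0.009.
Level-payment amortization: P = B₀·r / (1 − (1+r)^(−n)) = 7270.00·0.009 / (1 − 1.009^(−30)).
Denominator 1 − (1+r)^(−30) = 0.23569797.
P = 65.43 / 0.23569797 ≈ 277.60.

£277.60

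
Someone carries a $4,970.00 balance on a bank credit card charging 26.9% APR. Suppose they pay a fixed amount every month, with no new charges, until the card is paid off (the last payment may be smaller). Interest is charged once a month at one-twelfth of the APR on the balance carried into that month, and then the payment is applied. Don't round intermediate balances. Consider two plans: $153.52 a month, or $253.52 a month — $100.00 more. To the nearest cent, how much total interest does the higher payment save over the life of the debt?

$2,338.45

Monthly rate r = 26.9%/12 = 2.24167% = 0.0224167.
At $153.52/mo: n = ⌈−ln(1 − rB₀/P)/ln(1+r)⌉ = 59 payments (last $54.11); total interest = total paid − $4,970.00 = $3,988.27.
At $253.52/mo: 27 payments (last $28.30); total interest $1,649.82.
Interest saved = $3,988.27 − $1,649.82 = $2,338.45.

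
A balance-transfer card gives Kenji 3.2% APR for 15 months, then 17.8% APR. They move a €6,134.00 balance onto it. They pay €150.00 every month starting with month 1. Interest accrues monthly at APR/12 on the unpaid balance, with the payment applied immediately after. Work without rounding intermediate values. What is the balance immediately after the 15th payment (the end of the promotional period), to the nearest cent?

Promo months 1–15 at r₀ = 3.2%/12 = 0.00266667; months 16+ at r₁ = 17.8%/12 = 0.0148333.
After month 15: iterate B ← B·(1+r₀) − €150.00 for 15 months → €4,091.50.

€4,091.50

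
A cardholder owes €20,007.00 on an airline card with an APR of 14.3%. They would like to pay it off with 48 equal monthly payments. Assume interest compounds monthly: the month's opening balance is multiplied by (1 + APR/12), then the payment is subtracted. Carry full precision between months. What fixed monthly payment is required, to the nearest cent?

Monthly rate r = 14.3%/12 = 1.19167% = 0.0119167.
Level-payment amortization: P = B₀·r / (1 − (1+r)^(−n)) = 20007.00·0.0119167 / (1 − 1.01192^(−48)).
Denominator 1 − (1+r)^(−48) = 0.433692844.
P = 238.417 / 0.433692844 ≈ 549.74.

€549.74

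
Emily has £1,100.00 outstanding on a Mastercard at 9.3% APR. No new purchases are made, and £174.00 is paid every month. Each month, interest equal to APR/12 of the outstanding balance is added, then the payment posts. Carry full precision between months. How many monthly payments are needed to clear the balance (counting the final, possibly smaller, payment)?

Monthly rate r = 9.3%/12 = 0.775% = 0.00775.
Recurrence: B ← B·(1+r) − £174.00.
Month 1: interest £8.53; balance after payment £934.53.
Month 2: interest £7.24; balance after payment £767.77.
Closed form: n = −ln(1 − rB₀/P)/ln(1+r) = −ln(0.95101)/ln(1.00775) ≈ 6.507, so the balance reaches zero during payment 7.

7 months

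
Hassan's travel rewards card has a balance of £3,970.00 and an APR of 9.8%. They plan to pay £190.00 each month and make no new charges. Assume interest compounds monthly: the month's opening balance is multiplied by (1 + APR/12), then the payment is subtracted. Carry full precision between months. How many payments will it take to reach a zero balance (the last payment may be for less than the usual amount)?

Monthly rate r = 9.8%/12 = 0.816667% = 0.00816667.
Recurrence: B ← B·(1+r) − £190.00.
Month 1: interest £32.42; balance after payment £3,812.42.
Month 2: interest £31.13; balance after payment £3,653.56.
Closed form: n = −ln(1 − rB₀/P)/ln(1+r) = −ln(0.82936)/ln(1.00817) ≈ 23.004, so the balance reaches zero during payment 24.

24 payments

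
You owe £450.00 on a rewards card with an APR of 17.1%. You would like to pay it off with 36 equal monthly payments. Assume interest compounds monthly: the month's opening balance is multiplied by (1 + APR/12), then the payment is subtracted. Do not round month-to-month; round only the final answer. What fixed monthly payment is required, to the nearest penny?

Monthly rate r = 17.1%/12 = 1.425% = 0.01425.
Level-payment amortization: P = B₀·r / (1 − (1+r)^(−n)) = 450.00·0.01425 / (1 − 1.01425^(−36)).
Denominator 1 − (1+r)^(−36) = 0.399131537.
P = 6.4125 / 0.399131537 ≈ 16.07.

£16.07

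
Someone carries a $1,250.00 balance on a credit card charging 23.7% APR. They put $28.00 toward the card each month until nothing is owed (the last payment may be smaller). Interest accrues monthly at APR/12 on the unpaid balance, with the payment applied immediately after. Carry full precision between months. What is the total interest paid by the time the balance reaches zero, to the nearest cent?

$1,805.95

Monthly rate r = 23.7%/12 = 1.975% = 0.01975.
Payoff takes n = ⌈−ln(1 − rB₀/P)/ln(1+r)⌉ = ⌈109.140⌉ = 110 payments; the last is $3.95.
Total paid = 109·$28.00 + $3.95 = $3,055.95.
Total interest = total paid − principal = $3,055.95 − $1,250.00 = $1,805.95.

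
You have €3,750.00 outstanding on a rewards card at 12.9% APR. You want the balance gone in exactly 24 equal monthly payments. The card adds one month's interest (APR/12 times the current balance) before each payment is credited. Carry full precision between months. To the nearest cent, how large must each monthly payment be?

Monthly rate r = 12.9%/12 = 1.075% = 0.01075.
Level-payment amortization: P = B₀·r / (1 − (1+r)^(−n)) = 3750.00·0.01075 / (1 − 1.01075^(−24)).
Denominator 1 − (1+r)^(−24) = 0.226340256.
P = 40.3125 / 0.226340256 ≈ 178.11.

€178.11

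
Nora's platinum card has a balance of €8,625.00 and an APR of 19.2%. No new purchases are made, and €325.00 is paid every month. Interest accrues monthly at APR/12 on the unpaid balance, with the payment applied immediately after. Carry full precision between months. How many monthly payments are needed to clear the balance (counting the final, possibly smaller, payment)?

35 months

Monthly rate r = 19.2%/12 = 1.6% = 0.016.
Recurrence: B ← B·(1+r) − €325.00.
Month 1: interest €138.00; balance after payment €8,438.00.
Month 2: interest €135.01; balance after payment €8,248.01.
Closed form: n = −ln(1 − rB₀/P)/ln(1+r) = −ln(0.57538)/ln(1.016) ≈ 34.820, so the balance reaches zero during payment 35.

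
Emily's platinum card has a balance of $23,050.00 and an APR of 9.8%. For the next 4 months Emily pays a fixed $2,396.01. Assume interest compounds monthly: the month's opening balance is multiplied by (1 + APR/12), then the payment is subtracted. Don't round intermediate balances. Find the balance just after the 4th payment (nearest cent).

$14,110.16

Monthly rate r = 9.8%/12 = 0.816667% = 0.00816667.
Each month: B ← B·(1+r) − $2,396.01.
Month 1: interest $188.24; balance after payment $20,842.23.
Month 2: interest $170.21; balance after payment $18,616.43.
Month 3: interest $152.03; balance after payment $16,372.46.
Month 4: interest $133.71; balance after payment $14,110.16.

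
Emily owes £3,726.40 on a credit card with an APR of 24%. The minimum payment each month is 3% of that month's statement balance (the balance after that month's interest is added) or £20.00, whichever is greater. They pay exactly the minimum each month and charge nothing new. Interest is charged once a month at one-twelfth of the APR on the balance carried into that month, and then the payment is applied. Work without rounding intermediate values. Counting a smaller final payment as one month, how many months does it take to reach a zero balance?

217 months

Monthly rate r = 24%/12 = 2% = 0.02.
While 3% of the post-interest balance exceeds £20.00, each month B ← (B·(1+r))·(1 − 0.03), i.e. B shrinks by the factor (1+r)·0.97 = 0.9894.
This holds for months 1–164. Entering month 165 the balance is £649.06; 3% of the post-interest balance is now below £20.00, so the flat £20.00 minimum applies from here.
From month 165 a fixed £20.00 at rate r clears £649.06 in 53 more payments. Total: 164 + 53 = 217 months.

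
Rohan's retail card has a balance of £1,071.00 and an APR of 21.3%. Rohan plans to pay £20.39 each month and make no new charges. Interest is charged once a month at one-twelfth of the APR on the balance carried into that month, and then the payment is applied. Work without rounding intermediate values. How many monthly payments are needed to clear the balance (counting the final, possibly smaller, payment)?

Monthly rate r = 21.3%/12 = 1.775% = 0.01775.
Recurrence: B ← B·(1+r) − £20.39.
Month 1: interest £19.01; balance after payment £1,069.62.
Month 2: interest £18.99; balance after payment £1,068.22.
Closed form: n = −ln(1 − rB₀/P)/ln(1+r) = −ln(0.067668)/ln(1.01775) ≈ 153.069, so the balance reaches zero during payment 154.

154 payments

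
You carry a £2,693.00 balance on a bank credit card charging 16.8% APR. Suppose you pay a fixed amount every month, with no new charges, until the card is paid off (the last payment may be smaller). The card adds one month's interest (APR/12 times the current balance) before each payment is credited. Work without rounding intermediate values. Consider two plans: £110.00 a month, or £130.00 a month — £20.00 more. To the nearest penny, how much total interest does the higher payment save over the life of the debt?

£117.77

Monthly rate r = 16.8%/12 = 1.4% = 0.014.
At £110.00/mo: n = ⌈−ln(1 − rB₀/P)/ln(1+r)⌉ = 31 payments (last £20.66); total interest = total paid − £2,693.00 = £627.66.
At £130.00/mo: 25 payments (last £82.89); total interest £509.89.
Interest saved = £627.66 − £509.89 = £117.77.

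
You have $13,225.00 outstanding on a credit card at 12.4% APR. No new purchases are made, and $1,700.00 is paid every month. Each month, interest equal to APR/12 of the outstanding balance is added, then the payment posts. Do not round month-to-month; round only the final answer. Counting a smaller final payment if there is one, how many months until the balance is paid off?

Monthly rate r = 12.4%/12 = 1.03333% = 0.0103333.
Recurrence: B ← B·(1+r) − $1,700.00.
Month 1: interest $136.66; balance after payment $11,661.66.
Month 2: interest $120.50; balance after payment $10,082.16.
Closed form: n = −ln(1 − rB₀/P)/ln(1+r) = −ln(0.91961)/ln(1.01033) ≈ 8.152, so the balance reaches zero during payment 9.

9 payments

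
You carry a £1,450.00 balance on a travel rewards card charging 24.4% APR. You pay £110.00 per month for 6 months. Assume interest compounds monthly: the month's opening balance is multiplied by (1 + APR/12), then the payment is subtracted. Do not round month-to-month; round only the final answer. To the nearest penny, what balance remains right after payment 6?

Monthly rate r = 24.4%/12 = 2.03333% = 0.0203333.
Each month: B ← B·(1+r) − £110.00.
Month 1: interest £29.48; balance after payment £1,369.48.
Month 2: interest £27.85; balance after payment £1,287.33.
Month 3: interest £26.18; balance after payment £1,203.51.
Month 4: interest £24.47; balance after payment £1,117.98.
Month 5: interest £22.73; balance after payment £1,030.71.
Month 6: interest £20.96; balance after payment £941.67.

£941.67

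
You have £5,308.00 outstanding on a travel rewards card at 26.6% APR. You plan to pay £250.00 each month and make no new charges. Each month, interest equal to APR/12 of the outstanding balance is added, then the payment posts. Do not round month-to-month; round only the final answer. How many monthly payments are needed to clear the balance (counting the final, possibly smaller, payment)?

30 months

Monthly rate r = 26.6%/12 = 2.21667% = 0.0221667.
Recurrence: B ← B·(1+r) − £250.00.
Month 1: interest £117.66; balance after payment £5,175.66.
Month 2: interest £114.73; balance after payment £5,040.39.
Closed form: n = −ln(1 − rB₀/P)/ln(1+r) = −ln(0.52936)/ln(1.02217) ≈ 29.013, so the balance reaches zero during payment 30.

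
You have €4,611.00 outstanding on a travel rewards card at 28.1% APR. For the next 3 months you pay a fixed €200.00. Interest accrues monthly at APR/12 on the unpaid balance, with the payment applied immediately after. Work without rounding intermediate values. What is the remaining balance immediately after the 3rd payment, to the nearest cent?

€4,328.41

Monthly rate r = 28.1%/12 = 2.34167% = 0.0234167.
Each month: B ← B·(1+r) − €200.00.
Month 1: interest €107.97; balance after payment €4,518.97.
Month 2: interest €105.82; balance after payment €4,424.79.
Month 3: interest €103.61; balance after payment €4,328.41.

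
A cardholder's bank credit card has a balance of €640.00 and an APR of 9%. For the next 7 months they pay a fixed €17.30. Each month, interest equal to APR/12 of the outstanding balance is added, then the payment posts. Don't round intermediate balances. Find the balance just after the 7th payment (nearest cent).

Monthly rate r = 9%/12 = 0.75% = 0.0075.
Each month: B ← B·(1+r) − €17.30.
Month 1: interest €4.80; balance after payment €627.50.
Month 2: interest €4.71; balance after payment €614.91.
Month 3: interest €4.61; balance after payment €602.22.
Month 4: interest €4.52; balance after payment €589.43.
Month 5: interest €4.42; balance after payment €576.56.
Month 6: interest €4.32; balance after payment €563.58.
Month 7: interest €4.23; balance after payment €550.51.

€550.51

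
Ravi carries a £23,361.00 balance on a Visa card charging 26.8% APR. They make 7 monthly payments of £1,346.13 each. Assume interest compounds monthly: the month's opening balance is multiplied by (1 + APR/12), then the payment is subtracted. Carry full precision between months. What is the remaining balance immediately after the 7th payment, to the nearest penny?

Monthly rate r = 26.8%/12 = 2.23333% = 0.0223333.
Each month: B ← B·(1+r) − £1,346.13.
Month 1: interest £521.73; balance after payment £22,536.60.
Month 2: interest £503.32; balance after payment £21,693.79.
Month 3: interest £484.49; balance after payment £20,832.15.
Month 4: interest £465.25; balance after payment £19,951.27.
Month 5: interest £445.58; balance after payment £19,050.72.
Month 6: interest £425.47; balance after payment £18,130.06.
Month 7: interest £404.90; balance after payment £17,188.83.

£17,188.83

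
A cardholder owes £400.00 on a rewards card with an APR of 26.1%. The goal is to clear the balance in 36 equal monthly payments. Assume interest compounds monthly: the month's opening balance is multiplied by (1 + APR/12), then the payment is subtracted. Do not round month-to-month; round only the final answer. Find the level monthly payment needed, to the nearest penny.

£16.14

Monthly rate r = 26.1%/12 = 2.175% = 0.02175.
Level-payment amortization: P = B₀·r / (1 − (1+r)^(−n)) = 400.00·0.02175 / (1 − 1.02175^(−36)).
Denominator 1 − (1+r)^(−36) = 0.539114834.
P = 8.7 / 0.539114834 ≈ 16.14.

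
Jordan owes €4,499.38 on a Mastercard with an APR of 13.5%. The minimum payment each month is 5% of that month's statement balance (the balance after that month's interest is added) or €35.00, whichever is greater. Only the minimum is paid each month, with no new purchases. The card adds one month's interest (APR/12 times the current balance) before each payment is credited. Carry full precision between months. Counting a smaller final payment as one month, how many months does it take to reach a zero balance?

70 months

Monthly rate r = 13.5%/12 = 1.125% = 0.01125.
While 5% of the post-interest balance exceeds €35.00, each month B ← (B·(1+r))·(1 − 0.05), i.e. B shrinks by the factor (1+r)·0.95 = 0.96069.
This holds for months 1–47. Entering month 48 the balance is €683.15; 5% of the post-interest balance is now below €35.00, so the flat €35.00 minimum applies from here.
From month 48 a fixed €35.00 at rate r clears €683.15 in 23 more payments. Total: 47 + 23 = 70 months.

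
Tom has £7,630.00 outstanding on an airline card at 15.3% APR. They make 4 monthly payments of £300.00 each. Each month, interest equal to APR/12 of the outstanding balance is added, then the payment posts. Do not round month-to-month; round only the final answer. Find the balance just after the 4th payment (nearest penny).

Monthly rate r = 15.3%/12 = 1.275% = 0.01275.
Each month: B ← B·(1+r) − £300.00.
Month 1: interest £97.28; balance after payment £7,427.28.
Month 2: interest £94.70; balance after payment £7,221.98.
Month 3: interest £92.08; balance after payment £7,014.06.
Month 4: interest £89.43; balance after payment £6,803.49.

£6,803.49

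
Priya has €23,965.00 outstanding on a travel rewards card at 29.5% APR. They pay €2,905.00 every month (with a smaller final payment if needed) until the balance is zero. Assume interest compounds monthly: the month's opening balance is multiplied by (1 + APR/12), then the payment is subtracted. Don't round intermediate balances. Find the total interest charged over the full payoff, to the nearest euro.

€3,154

Monthly rate r = 29.5%/12 = 2.45833% = 0.0245833.
Payoff takes n = ⌈−ln(1 − rB₀/P)/ln(1+r)⌉ = ⌈9.333⌉ = 10 payments; the last is €974.08.
Total paid = 9·€2,905.00 + €974.08 = €27,119.08.
Total interest = total paid − principal = €27,119.08 − €23,965.00 = €3,154.08.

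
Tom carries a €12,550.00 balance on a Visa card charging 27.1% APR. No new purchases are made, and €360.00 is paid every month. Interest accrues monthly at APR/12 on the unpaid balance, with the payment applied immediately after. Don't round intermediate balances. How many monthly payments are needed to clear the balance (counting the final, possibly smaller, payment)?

Monthly rate r = 27.1%/12 = 2.25833% = 0.0225833.
Recurrence: B ← B·(1+r) − €360.00.
Month 1: interest €283.42; balance after payment €12,473.42.
Month 2: interest €281.69; balance after payment €12,395.11.
Closed form: n = −ln(1 − rB₀/P)/ln(1+r) = −ln(0.21272)/ln(1.02258) ≈ 69.307, so the balance reaches zero during payment 70.

70 months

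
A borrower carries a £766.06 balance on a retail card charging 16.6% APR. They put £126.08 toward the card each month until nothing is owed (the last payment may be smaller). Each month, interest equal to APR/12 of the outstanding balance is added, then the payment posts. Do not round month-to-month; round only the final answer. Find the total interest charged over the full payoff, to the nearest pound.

£40

Monthly rate r = 16.6%/12 = 1.38333% = 0.0138333.
Payoff takes n = ⌈−ln(1 − rB₀/P)/ln(1+r)⌉ = ⌈6.390⌉ = 7 payments; the last is £49.43.
Total paid = 6·£126.08 + £49.43 = £805.91.
Total interest = total paid − principal = £805.91 − £766.06 = £39.85.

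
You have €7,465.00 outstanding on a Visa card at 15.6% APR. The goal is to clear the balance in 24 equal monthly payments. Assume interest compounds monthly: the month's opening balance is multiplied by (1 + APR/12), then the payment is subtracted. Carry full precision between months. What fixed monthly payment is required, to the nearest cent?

Monthly rate r = 15.6%/12 = 1.3% = 0.013.
Level-payment amortization: P = B₀·r / (1 − (1+r)^(−n)) = 7465.00·0.013 / (1 − 1.013^(−24)).
Denominator 1 − (1+r)^(−24) = 0.266545274.
P = 97.045 / 0.266545274 ≈ 364.08.

€364.08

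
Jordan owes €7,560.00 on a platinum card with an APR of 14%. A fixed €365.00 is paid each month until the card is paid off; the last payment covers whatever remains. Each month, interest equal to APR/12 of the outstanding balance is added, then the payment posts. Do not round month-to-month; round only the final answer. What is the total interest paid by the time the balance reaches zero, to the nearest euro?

€1,144

Monthly rate r = 14%/12 = 1.16667% = 0.0116667.
Payoff takes n = ⌈−ln(1 − rB₀/P)/ln(1+r)⌉ = ⌈23.847⌉ = 24 payments; the last is €309.35.
Total paid = 23·€365.00 + €309.35 = €8,704.35.
Total interest = total paid − principal = €8,704.35 − €7,560.00 = €1,144.35.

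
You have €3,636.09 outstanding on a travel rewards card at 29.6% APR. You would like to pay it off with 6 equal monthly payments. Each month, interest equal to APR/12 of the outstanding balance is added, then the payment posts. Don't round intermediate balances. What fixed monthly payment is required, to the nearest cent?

Monthly rate r = 29.6%/12 = 2.46667% = 0.0246667.
Level-payment amortization: P = B₀·r / (1 − (1+r)^(−n)) = 3636.09·0.0246667 / (1 − 1.02467^(−6)).
Denominator 1 − (1+r)^(−6) = 0.136018687.
P = 89.6902 / 0.136018687 ≈ 659.40.

€659.40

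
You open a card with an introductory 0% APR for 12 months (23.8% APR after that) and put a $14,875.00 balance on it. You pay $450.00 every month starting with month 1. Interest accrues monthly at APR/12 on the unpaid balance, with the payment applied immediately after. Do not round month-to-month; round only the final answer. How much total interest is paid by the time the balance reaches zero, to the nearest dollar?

$2,913

Promo months 1–12 at r₀ = 0%/12 = 0; months 13+ at r₁ = 23.8%/12 = 0.0198333.
After month 12 (no interest yet): B = $14,875.00 − 12·$450.00 = $9,475.00.
Then at r₁ with $450.00/mo: n₂ = −ln(1 − r₁·B/P)/ln(1+r₁) ≈ 27.53 → 28 more payments.
Total paid = 39·$450.00 + $238.07 = $17,788.07; interest = $17,788.07 − $14,875.00 = $2,913.07.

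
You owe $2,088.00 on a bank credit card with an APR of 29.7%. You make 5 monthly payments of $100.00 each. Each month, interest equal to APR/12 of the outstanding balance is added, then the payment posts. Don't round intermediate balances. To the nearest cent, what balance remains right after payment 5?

$1,834.13

Monthly rate r = 29.7%/12 = 2.475% = 0.02475.
Each month: B ← B·(1+r) − $100.00.
Month 1: interest $51.68; balance after payment $2,039.68.
Month 2: interest $50.48; balance after payment $1,990.16.
Month 3: interest $49.26; balance after payment $1,939.42.
Month 4: interest $48.00; balance after payment $1,887.42.
Month 5: interest $46.71; balance after payment $1,834.13.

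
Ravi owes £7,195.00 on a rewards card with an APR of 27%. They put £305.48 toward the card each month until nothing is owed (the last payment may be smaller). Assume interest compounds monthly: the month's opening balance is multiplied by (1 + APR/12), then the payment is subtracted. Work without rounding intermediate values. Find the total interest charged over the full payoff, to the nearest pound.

£3,169

Monthly rate r = 27%/12 = 2.25% = 0.0225.
Payoff takes n = ⌈−ln(1 − rB₀/P)/ln(1+r)⌉ = ⌈33.927⌉ = 34 payments; the last is £283.52.
Total paid = 33·£305.48 + £283.52 = £10,364.36.
Total interest = total paid − principal = £10,364.36 − £7,195.00 = £3,169.36.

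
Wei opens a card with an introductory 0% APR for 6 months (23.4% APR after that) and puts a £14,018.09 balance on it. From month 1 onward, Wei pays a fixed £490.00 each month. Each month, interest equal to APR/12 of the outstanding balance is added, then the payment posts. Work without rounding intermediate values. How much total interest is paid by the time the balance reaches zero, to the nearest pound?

£3,673

Promo months 1–6 at r₀ = 0%/12 = 0; months 7+ at r₁ = 23.4%/12 = 0.0195.
After month 6 (no interest yet): B = £14,018.09 − 6·£490.00 = £11,078.09.
Then at r₁ with £490.00/mo: n₂ = −ln(1 − r₁·B/P)/ln(1+r₁) ≈ 30.10 → 31 more payments.
Total paid = 36·£490.00 + £50.96 = £17,690.96; interest = £17,690.96 − £14,018.09 = £3,672.87.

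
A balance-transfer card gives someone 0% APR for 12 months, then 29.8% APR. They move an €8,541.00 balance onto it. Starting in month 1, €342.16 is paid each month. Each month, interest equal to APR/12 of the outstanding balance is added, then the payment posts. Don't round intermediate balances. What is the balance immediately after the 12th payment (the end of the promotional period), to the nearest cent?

Promo months 1–12 at r₀ = 0%/12 = 0; months 13+ at r₁ = 29.8%/12 = 0.0248333.
After month 12 (no interest yet): B = €8,541.00 − 12·€342.16 = €4,435.08.

€4,435.08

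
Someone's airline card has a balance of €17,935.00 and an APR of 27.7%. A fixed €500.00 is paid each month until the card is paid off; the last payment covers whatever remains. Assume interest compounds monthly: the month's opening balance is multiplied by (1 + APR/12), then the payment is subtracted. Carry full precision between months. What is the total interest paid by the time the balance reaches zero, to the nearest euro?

Monthly rate r = 27.7%/12 = 2.30833% = 0.0230833.
Payoff takes n = ⌈−ln(1 − rB₀/P)/ln(1+r)⌉ = ⌈77.133⌉ = 78 payments; the last is €67.34.
Total paid = 77·€500.00 + €67.34 = €38,567.34.
Total interest = total paid − principal = €38,567.34 − €17,935.00 = €20,632.34.

€20,632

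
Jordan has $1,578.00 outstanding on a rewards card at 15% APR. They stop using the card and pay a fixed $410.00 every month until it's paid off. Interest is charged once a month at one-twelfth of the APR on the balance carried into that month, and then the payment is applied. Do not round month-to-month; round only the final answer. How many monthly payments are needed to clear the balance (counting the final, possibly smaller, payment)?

Monthly rate r = 15%/12 = 1.25% = 0.0125.
Recurrence: B ← B·(1+r) − $410.00.
Month 1: interest $19.73; balance after payment $1,187.72.
Month 2: interest $14.85; balance after payment $792.57.
Month 3: interest $9.91; balance after payment $392.48.
Month 4: interest $4.91; balance after payment $0.00.

4 payments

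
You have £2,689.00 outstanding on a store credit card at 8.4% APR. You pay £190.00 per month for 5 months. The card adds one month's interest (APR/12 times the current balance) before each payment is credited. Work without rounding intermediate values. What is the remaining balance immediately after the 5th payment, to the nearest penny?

Monthly rate r = 8.4%/12 = 0.7% = 0.007.
Each month: B ← B·(1+r) − £190.00.
Month 1: interest £18.82; balance after payment £2,517.82.
Month 2: interest £17.62; balance after payment £2,345.45.
Month 3: interest £16.42; balance after payment £2,171.87.
Month 4: interest £15.20; balance after payment £1,997.07.
Month 5: interest £13.98; balance after payment £1,821.05.

£1,821.05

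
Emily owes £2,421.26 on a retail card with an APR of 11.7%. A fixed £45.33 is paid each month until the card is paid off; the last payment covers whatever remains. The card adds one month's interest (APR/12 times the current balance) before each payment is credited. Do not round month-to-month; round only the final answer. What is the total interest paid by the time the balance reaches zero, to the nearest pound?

Monthly rate r = 11.7%/12 = 0.975% = 0.00975.
Payoff takes n = ⌈−ln(1 − rB₀/P)/ln(1+r)⌉ = ⌈75.814⌉ = 76 payments; the last is £36.95.
Total paid = 75·£45.33 + £36.95 = £3,436.70.
Total interest = total paid − principal = £3,436.70 − £2,421.26 = £1,015.44.

£1,015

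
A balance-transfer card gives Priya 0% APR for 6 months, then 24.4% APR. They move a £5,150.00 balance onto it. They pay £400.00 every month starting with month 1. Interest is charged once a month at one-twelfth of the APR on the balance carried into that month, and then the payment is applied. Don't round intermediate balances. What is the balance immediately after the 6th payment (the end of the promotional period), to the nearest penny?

Promo months 1–6 at r₀ = 0%/12 = 0; months 7+ at r₁ = 24.4%/12 = 0.0203333.
After month 6 (no interest yet): B = £5,150.00 − 6·£400.00 = £2,750.00.

£2,750.00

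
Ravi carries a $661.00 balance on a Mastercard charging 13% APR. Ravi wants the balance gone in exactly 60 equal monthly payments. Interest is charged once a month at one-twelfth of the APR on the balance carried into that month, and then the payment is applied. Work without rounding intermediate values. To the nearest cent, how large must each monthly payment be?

Monthly rate r = 13%/12 = 1.08333% = 0.0108333.
Level-payment amortization: P = B₀·r / (1 − (1+r)^(−n)) = 661.00·0.0108333 / (1 − 1.01083^(−60)).
Denominator 1 − (1+r)^(−60) = 0.476126162.
P = 7.16083 / 0.476126162 ≈ 15.04.

$15.04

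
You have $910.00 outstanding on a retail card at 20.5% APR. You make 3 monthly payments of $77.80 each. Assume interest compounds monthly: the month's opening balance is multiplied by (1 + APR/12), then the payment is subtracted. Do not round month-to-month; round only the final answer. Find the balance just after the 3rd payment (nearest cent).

Monthly rate r = 20.5%/12 = 1.70833% = 0.0170833.
Each month: B ← B·(1+r) − $77.80.
Month 1: interest $15.55; balance after payment $847.75.
Month 2: interest $14.48; balance after payment $784.43.
Month 3: interest $13.40; balance after payment $720.03.

$720.03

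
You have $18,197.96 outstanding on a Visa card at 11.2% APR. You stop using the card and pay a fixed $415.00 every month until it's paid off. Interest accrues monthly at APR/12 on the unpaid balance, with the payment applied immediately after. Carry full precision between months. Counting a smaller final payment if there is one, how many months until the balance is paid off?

57 payments

Monthly rate r = 11.2%/12 = 0.933333% = 0.00933333.
Recurrence: B ← B·(1+r) − $415.00.
Month 1: interest $169.85; balance after payment $17,952.81.
Month 2: interest $167.56; balance after payment $17,705.37.
Closed form: n = −ln(1 − rB₀/P)/ln(1+r) = −ln(0.59073)/ln(1.00933) ≈ 56.663, so the balance reaches zero during payment 57.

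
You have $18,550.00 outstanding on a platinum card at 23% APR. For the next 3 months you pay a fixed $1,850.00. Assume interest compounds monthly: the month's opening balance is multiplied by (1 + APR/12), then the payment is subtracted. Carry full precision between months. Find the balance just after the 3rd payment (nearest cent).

Monthly rate r = 23%/12 = 1.91667% = 0.0191667.
Each month: B ← B·(1+r) − $1,850.00.
Month 1: interest $355.54; balance after payment $17,055.54.
Month 2: interest $326.90; balance after payment $15,532.44.
Month 3: interest $297.71; balance after payment $13,980.14.

$13,980.14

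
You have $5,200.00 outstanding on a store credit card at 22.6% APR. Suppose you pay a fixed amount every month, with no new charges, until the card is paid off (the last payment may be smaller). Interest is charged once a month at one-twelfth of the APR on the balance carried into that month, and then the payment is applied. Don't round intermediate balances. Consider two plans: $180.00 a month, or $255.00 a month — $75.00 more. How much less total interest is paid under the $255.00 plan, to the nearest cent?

Monthly rate r = 22.6%/12 = 1.88333% = 0.0188333.
At $180.00/mo: n = ⌈−ln(1 − rB₀/P)/ln(1+r)⌉ = 43 payments (last $17.33); total interest = total paid − $5,200.00 = $2,377.33.
At $255.00/mo: 26 payments (last $247.96); total interest $1,422.96.
Interest saved = $2,377.33 − $1,422.96 = $954.37.

$954.37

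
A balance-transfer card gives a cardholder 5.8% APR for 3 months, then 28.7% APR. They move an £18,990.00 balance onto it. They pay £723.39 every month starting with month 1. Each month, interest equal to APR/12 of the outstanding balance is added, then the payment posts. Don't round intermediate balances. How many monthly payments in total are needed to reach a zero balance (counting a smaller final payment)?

Promo months 1–3 at r₀ = 5.8%/12 = 0.00483333; months 4+ at r₁ = 28.7%/12 = 0.0239167.
After month 3: iterate B ← B·(1+r₀) − £723.39 for 3 months → £17,086.01.
Then at r₁ with £723.39/mo: n₂ = −ln(1 − r₁·B/P)/ln(1+r₁) ≈ 35.21 → 36 more payments.

39 payments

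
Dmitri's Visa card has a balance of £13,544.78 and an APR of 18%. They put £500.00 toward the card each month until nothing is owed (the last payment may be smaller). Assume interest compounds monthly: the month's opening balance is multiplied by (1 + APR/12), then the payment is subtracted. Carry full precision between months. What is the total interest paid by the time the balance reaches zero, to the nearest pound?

£3,967

Monthly rate r = 18%/12 = 1.5% = 0.015.
Payoff takes n = ⌈−ln(1 − rB₀/P)/ln(1+r)⌉ = ⌈35.024⌉ = 36 payments; the last is £11.93.
Total paid = 35·£500.00 + £11.93 = £17,511.93.
Total interest = total paid − principal = £17,511.93 − £13,544.78 = £3,967.15.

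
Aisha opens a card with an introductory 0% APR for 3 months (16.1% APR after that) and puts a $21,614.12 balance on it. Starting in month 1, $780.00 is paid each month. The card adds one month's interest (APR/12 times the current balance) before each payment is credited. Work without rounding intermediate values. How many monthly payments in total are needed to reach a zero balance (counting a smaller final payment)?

34 payments

Promo months 1–3 at r₀ = 0%/12 = 0; months 4+ at r₁ = 16.1%/12 = 0.0134167.
After month 3 (no interest yet): B = $21,614.12 − 3·$780.00 = $19,274.12.
Then at r₁ with $780.00/mo: n₂ = −ln(1 − r₁·B/P)/ln(1+r₁) ≈ 30.22 → 31 more payments.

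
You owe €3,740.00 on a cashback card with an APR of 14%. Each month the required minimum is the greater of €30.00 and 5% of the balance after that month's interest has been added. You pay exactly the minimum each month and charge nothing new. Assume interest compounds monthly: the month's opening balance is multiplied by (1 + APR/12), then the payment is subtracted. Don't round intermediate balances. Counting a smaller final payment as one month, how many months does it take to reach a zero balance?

69 months

Monthly rate r = 14%/12 = 1.16667% = 0.0116667.
While 5% of the post-interest balance exceeds €30.00, each month B ← (B·(1+r))·(1 − 0.05), i.e. B shrinks by the factor (1+r)·0.95 = 0.96108.
This holds for months 1–47. Entering month 48 the balance is €578.95; 5% of the post-interest balance is now below €30.00, so the flat €30.00 minimum applies from here.
From month 48 a fixed €30.00 at rate r clears €578.95 in 22 more payments. Total: 47 + 22 = 69 months.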